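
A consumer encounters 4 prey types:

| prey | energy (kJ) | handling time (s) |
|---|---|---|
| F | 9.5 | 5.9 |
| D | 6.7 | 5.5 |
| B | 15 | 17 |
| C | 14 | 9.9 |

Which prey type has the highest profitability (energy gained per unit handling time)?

F

Profitability E/h (kJ/s): F = 9.5/5.9 = 1.61, D = 6.7/5.5 = 1.22, B = 15/17 = 0.882, C = 14/9.9 = 1.41.
Ranked: F > C > D > B.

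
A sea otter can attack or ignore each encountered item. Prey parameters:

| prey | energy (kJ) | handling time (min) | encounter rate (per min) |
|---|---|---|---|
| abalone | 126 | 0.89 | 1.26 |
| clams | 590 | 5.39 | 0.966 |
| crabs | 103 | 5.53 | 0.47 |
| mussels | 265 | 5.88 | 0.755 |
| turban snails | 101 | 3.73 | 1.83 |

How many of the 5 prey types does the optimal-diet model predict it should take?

2

E/h in descending order: abalone 142, clams 109, mussels 45.1, turban snails 27.1, crabs 18.6 kJ/min. The optimal diet is the largest prefix of this list for which every included type satisfies E_i/h_i > R on the types above it.
Rate on top 1: 74.84. clams: 109 > 74.84 → include.
Rate on top 2: 99.44. mussels: 45.1 < 99.44 → exclude; stop.
Optimal diet: abalone, clams — 2 of 5 types.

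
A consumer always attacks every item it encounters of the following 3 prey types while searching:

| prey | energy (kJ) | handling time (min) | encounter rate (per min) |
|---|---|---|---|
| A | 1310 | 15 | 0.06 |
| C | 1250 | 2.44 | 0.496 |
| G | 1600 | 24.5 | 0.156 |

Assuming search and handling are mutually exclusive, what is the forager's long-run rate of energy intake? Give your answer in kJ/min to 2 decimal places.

R = Σλ_iE_i / (1 + Σλ_ih_i)
Numerator: 0.06×1310 + 0.496×1250 + 0.156×1600 = 948.2
Denominator: 1 + 0.06×15 + 0.496×2.44 + 0.156×24.5 = 6.932
R = 948.2/6.932 = 136.8 kJ/min

136.78 kJ/min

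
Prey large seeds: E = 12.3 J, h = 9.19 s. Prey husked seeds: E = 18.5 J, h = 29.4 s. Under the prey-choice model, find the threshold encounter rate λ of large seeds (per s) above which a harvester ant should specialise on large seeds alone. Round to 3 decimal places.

At the threshold, the rate on large seeds alone equals the profitability of husked seeds: λ·12.3/(1 + λ·9.19) = 18.5/29.4 = 0.6293.
Rearranging, λ(12.3 − 0.6293×9.19) = 0.6293, so λ = 0.6293/6.517 = 0.09655 per s.

0.097 per s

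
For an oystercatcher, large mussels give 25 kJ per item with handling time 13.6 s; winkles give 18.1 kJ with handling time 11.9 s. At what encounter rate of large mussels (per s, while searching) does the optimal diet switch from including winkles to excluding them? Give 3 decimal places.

0.353 per s

The zero-one rule: include winkles iff E₂/h₂ > λE₁/(1+λh₁). Equality gives the switch point.
λE₁h₂ = E₂ + λE₂h₁ ⇒ λ = E₂/(E₁h₂ − E₂h₁) = 18.1/(297.5 − 246.2) = 0.3526 per s.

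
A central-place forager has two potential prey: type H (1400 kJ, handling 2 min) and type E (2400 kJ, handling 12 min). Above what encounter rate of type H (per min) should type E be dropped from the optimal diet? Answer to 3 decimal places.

0.200 per min

The zero-one rule: include type E iff E₂/h₂ > λE₁/(1+λh₁). Equality gives the switch point.
λE₁h₂ = E₂ + λE₂h₁ ⇒ λ = E₂/(E₁h₂ − E₂h₁) = 2400/(1.68e+04 − 4800) = 0.2 per min.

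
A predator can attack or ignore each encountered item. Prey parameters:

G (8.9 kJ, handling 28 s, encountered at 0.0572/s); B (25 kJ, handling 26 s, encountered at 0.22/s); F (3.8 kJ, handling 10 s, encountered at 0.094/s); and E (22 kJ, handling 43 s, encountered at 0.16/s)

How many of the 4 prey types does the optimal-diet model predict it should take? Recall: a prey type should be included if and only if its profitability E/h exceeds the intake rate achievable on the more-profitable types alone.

E/h in descending order: B 0.962, E 0.512, F 0.38, G 0.318 kJ/s. The optimal diet is the largest prefix of this list for which every included type satisfies E_i/h_i > R on the types above it.
Rate on top 1: 0.8185. E: 0.512 < 0.8185 → exclude; stop.
Optimal diet: B — 1 of 4 types.

1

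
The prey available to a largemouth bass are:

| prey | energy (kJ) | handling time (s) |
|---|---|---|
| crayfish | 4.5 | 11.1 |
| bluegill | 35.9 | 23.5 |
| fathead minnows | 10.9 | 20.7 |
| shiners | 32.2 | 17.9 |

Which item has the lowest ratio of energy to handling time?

crayfish

In descending order of E/h:
shiners: 32.2/17.9 = 1.8 kJ/s
bluegill: 35.9/23.5 = 1.53 kJ/s
fathead minnows: 10.9/20.7 = 0.527 kJ/s
crayfish: 4.5/11.1 = 0.405 kJ/s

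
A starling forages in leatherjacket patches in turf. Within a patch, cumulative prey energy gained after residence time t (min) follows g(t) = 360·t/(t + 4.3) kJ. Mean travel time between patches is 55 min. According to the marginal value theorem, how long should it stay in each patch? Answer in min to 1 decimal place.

Maximise g(t)/(T+t): set derivative to zero → g'(t)(T+t) = g(t).
g'(t) = 360·4.3/(t + 4.3)². Setting 360·4.3/(t+4.3)² = 360t/[(t+4.3)(55+t)] gives 4.3(55+t) = t(t+4.3), so t² = 4.3×55 = 236.5.
t* = √236.5 = 15.38 min.

15.4 min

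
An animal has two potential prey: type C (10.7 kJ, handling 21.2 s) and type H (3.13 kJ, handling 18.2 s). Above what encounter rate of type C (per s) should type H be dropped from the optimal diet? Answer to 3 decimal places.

0.024 per s

The zero-one rule: include type H iff E₂/h₂ > λE₁/(1+λh₁). Equality gives the switch point.
λE₁h₂ = E₂ + λE₂h₁ ⇒ λ = E₂/(E₁h₂ − E₂h₁) = 3.13/(194.7 − 66.36) = 0.02438 per s.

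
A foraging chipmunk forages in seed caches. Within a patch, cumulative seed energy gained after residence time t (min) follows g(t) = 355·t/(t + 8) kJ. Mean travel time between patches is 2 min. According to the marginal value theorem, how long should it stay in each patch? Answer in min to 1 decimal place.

4.0 min

Maximise g(t)/(T+t): set derivative to zero → g'(t)(T+t) = g(t).
g'(t) = 355·8/(t + 8)². Setting 355·8/(t+8)² = 355t/[(t+8)(2+t)] gives 8(2+t) = t(t+8), so t² = 8×2 = 16.
t* = √16 = 4 min.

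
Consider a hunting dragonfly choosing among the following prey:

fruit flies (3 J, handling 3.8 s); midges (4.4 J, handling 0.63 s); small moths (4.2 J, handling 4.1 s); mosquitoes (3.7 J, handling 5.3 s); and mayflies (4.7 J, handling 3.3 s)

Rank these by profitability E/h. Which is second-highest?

mayflies

In descending order of E/h:
midges: 4.4/0.63 = 6.98 J/s
mayflies: 4.7/3.3 = 1.42 J/s
small moths: 4.2/4.1 = 1.02 J/s
fruit flies: 3/3.8 = 0.789 J/s
mosquitoes: 3.7/5.3 = 0.698 J/s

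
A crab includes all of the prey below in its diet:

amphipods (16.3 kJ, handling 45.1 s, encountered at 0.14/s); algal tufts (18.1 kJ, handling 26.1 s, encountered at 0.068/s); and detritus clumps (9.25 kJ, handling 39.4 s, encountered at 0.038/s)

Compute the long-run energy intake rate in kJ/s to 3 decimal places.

0.365 kJ/s

Energy encountered per unit search time: 0.14×16.3 + 0.068×18.1 + 0.038×9.25 = 3.864 kJ/s.
Handling time per unit search time: 0.14×45.1 + 0.068×26.1 + 0.038×39.4 = 9.586.
Rate = 3.864/(1 + 9.586) = 0.365 kJ/s.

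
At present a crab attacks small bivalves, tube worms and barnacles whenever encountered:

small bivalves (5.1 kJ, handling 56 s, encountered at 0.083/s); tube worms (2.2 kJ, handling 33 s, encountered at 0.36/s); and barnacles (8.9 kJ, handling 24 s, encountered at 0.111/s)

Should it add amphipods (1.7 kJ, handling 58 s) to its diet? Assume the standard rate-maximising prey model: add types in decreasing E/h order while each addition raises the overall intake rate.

Intake rate on the current diet: R = (0.083×5.1 + 0.36×2.2 + 0.111×8.9) / (1 + 0.083×56 + 0.36×33 + 0.111×24) = 2.203/20.19 = 0.1091 kJ/s.
amphipods: E/h = 1.7/58 = 0.02931 kJ/s.
Since 0.02931 < R, time spent handling amphipods is better spent searching.

No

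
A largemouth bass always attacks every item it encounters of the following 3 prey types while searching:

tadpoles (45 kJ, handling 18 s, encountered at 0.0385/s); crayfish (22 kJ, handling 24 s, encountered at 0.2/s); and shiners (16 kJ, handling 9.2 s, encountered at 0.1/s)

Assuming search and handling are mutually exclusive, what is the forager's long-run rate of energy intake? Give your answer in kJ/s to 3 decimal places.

1.043 kJ/s

R = (0.0385×45 + 0.2×22 + 0.1×16) / (1 + 0.0385×18 + 0.2×24 + 0.1×9.2) = 7.732/7.413 = 1.043 kJ/s.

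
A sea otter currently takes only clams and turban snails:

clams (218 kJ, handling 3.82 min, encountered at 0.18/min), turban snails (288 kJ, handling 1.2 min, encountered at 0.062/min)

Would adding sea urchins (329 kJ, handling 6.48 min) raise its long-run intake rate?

On clams and turban snails alone, R = ΣλE/(1+Σλh) = 57.1/1.762 = 32.4 kJ/min.
Profitability of sea urchins: 329/6.48 = 50.77 kJ/min.
50.77 > 32.4, so adding sea urchins raises the average — include it.

Yes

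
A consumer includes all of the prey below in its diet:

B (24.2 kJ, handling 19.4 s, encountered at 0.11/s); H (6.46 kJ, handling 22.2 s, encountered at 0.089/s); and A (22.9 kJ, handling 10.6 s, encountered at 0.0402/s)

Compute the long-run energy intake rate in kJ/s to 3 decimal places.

0.751 kJ/s

Energy encountered per unit search time: 0.11×24.2 + 0.089×6.46 + 0.0402×22.9 = 4.158 kJ/s.
Handling time per unit search time: 0.11×19.4 + 0.089×22.2 + 0.0402×10.6 = 4.536.
Rate = 4.158/(1 + 4.536) = 0.751 kJ/s.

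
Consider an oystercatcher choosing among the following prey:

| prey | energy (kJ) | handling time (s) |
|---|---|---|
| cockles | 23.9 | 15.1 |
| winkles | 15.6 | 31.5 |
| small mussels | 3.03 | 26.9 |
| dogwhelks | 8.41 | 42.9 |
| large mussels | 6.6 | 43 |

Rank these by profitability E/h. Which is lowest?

Profitability E/h (kJ/s): cockles = 23.9/15.1 = 1.58, winkles = 15.6/31.5 = 0.495, small mussels = 3.03/26.9 = 0.113, dogwhelks = 8.41/42.9 = 0.196, large mussels = 6.6/43 = 0.153.
Ranked: cockles > winkles > dogwhelks > large mussels > small mussels.

small mussels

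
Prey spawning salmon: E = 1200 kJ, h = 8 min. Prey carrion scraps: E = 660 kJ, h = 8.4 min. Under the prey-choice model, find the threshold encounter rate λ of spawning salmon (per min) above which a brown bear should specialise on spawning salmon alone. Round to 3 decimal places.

The zero-one rule: include carrion scraps iff E₂/h₂ > λE₁/(1+λh₁). Equality gives the switch point.
λE₁h₂ = E₂ + λE₂h₁ ⇒ λ = E₂/(E₁h₂ − E₂h₁) = 660/(1.008e+04 − 5280) = 0.1375 per min.

0.138 per min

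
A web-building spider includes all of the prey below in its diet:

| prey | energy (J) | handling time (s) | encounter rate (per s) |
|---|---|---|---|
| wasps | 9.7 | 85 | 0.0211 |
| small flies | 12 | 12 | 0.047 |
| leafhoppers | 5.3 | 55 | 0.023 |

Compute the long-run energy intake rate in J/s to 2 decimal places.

R = (0.0211×9.7 + 0.047×12 + 0.023×5.3) / (1 + 0.0211×85 + 0.047×12 + 0.023×55) = 0.8906/4.623 = 0.1927 J/s.

0.19 J/s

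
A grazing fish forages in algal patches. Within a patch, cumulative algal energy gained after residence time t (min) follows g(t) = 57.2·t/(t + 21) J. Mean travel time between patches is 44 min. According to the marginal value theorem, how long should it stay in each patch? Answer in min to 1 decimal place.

30.4 min

Maximise g(t)/(T+t): set derivative to zero → g'(t)(T+t) = g(t).
g'(t) = 57.2·21/(t + 21)². Setting 57.2·21/(t+21)² = 57.2t/[(t+21)(44+t)] gives 21(44+t) = t(t+21), so t² = 21×44 = 924.
t* = √924 = 30.4 min.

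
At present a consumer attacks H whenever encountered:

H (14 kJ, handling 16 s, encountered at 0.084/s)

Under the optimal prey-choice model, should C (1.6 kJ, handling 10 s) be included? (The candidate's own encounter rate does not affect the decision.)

No

Current rate: (0.084×14)/(1 + 0.084×16) = 0.5017 kJ/s.
C: E/h = 1.6/10 = 0.16 kJ/s.
Since 0.16 < R, time spent handling C is better spent searching.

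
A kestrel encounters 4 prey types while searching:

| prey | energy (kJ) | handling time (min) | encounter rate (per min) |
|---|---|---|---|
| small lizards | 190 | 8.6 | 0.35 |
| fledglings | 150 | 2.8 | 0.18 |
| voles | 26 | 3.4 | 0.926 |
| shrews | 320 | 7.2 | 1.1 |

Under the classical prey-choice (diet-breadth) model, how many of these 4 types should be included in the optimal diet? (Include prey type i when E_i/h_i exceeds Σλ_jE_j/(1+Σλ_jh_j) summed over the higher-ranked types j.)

E/h in descending order: fledglings 53.6, shrews 44.4, small lizards 22.1, voles 7.65 kJ/min. The optimal diet is the largest prefix of this list for which every included type satisfies E_i/h_i > R on the types above it.
Rate on top 1: 17.95. shrews: 44.4 > 17.95 → include.
Rate on top 2: 40.22. small lizards: 22.1 < 40.22 → exclude; stop.
Optimal diet: fledglings, shrews — 2 of 4 types.

2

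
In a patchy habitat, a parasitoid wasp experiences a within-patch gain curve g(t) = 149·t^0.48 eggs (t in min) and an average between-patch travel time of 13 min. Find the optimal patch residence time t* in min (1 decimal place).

Optimal t* satisfies g'(t*) = g(t*)/(T + t*).
g'(t) = 0.48·149·t^-0.52. Setting 0.48·149·t^-0.52 = 149·t^0.48/(13+t) gives 0.48(13+t) = t, so 0.52·t = 0.48×13.
t* = 0.48×13/0.52 = 12 min.

12.0 min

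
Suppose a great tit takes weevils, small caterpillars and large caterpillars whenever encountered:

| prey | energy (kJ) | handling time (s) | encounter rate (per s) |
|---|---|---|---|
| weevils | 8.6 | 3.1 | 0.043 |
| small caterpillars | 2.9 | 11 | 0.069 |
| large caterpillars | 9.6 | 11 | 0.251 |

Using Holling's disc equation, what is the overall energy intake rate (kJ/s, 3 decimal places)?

R = (0.043×8.6 + 0.069×2.9 + 0.251×9.6) / (1 + 0.043×3.1 + 0.069×11 + 0.251×11) = 2.979/4.653 = 0.6403 kJ/s.

0.640 kJ/s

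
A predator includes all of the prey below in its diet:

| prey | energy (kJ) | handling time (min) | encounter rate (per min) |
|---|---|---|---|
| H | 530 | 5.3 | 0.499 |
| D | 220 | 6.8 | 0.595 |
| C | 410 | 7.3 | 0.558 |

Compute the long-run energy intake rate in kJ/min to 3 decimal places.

53.055 kJ/min

R = (0.499×530 + 0.595×220 + 0.558×410) / (1 + 0.499×5.3 + 0.595×6.8 + 0.558×7.3) = 624.2/11.76 = 53.06 kJ/min.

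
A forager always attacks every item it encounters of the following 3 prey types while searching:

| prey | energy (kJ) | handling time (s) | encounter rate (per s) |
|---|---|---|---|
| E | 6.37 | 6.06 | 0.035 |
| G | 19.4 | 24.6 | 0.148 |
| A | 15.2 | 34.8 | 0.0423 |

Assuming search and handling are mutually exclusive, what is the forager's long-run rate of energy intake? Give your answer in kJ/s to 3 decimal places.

0.591 kJ/s

R = (0.035×6.37 + 0.148×19.4 + 0.0423×15.2) / (1 + 0.035×6.06 + 0.148×24.6 + 0.0423×34.8) = 3.737/6.325 = 0.5909 kJ/s.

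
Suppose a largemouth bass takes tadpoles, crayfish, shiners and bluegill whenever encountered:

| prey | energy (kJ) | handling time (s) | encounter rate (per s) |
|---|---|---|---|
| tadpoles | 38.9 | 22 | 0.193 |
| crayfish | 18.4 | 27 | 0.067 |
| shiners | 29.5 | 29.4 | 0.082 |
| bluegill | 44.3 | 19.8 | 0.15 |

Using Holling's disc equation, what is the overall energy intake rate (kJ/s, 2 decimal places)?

R = Σλ_iE_i / (1 + Σλ_ih_i)
Numerator: 0.193×38.9 + 0.067×18.4 + 0.082×29.5 + 0.15×44.3 = 17.8
Denominator: 1 + 0.193×22 + 0.067×27 + 0.082×29.4 + 0.15×19.8 = 12.44
R = 17.8/12.44 = 1.432 kJ/s

1.43 kJ/s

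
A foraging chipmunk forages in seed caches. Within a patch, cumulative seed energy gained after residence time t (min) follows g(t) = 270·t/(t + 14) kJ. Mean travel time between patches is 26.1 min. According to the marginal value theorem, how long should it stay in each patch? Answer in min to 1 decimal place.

Optimal t* satisfies g'(t*) = g(t*)/(T + t*).
g'(t) = 270·14/(t + 14)². Setting 270·14/(t+14)² = 270t/[(t+14)(26.1+t)] gives 14(26.1+t) = t(t+14), so t² = 14×26.1 = 365.4.
t* = √365.4 = 19.12 min.

19.1 min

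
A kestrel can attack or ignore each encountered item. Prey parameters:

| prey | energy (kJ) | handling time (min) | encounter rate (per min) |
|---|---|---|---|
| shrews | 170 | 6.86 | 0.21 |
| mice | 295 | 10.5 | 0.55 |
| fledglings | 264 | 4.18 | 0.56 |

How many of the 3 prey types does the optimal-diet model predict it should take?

Rank by E/h (kJ/min): fledglings 63.2, mice 28.1, shrews 24.8. Include each in turn until the next type's E/h falls below the running intake rate.
Rate on top 1: 44.25. mice: 28.1 < 44.25 → exclude; stop.
Optimal diet: fledglings — 1 of 3 types.

1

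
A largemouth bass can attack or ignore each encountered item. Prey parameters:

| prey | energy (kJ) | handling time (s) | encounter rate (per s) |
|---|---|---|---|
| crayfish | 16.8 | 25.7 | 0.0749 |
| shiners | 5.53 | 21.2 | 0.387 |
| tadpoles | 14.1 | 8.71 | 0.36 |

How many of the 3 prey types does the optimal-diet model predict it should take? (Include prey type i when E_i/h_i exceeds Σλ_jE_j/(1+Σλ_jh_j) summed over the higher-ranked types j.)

E/h in descending order: tadpoles 1.62, crayfish 0.654, shiners 0.261 kJ/s. The optimal diet is the largest prefix of this list for which every included type satisfies E_i/h_i > R on the types above it.
Rate on top 1: 1.227. crayfish: 0.654 < 1.227 → exclude; stop.
Optimal diet: tadpoles — 1 of 3 types.

1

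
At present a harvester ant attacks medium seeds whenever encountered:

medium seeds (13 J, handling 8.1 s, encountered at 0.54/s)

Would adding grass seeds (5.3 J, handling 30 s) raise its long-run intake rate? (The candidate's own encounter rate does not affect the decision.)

No

Current rate: (0.54×13)/(1 + 0.54×8.1) = 1.306 J/s.
Profitability of grass seeds: 5.3/30 = 0.1767 J/s.
Since 0.1767 < R, time spent handling grass seeds is better spent searching.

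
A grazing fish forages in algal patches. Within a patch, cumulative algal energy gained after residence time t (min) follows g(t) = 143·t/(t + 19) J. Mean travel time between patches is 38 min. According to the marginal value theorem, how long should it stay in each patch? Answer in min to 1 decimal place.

26.9 min

By the marginal value theorem, leave when the instantaneous gain rate g'(t) equals the habitat-wide average g(t)/(T + t).
g'(t) = 143·19/(t + 19)². Setting 143·19/(t+19)² = 143t/[(t+19)(38+t)] gives 19(38+t) = t(t+19), so t² = 19×38 = 722.
t* = √722 = 26.87 min.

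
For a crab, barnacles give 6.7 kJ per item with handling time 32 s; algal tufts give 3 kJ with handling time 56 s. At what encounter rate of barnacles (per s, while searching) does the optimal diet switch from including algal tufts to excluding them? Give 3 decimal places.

0.011 per s

At the threshold, the rate on barnacles alone equals the profitability of algal tufts: λ·6.7/(1 + λ·32) = 3/56 = 0.05357.
Rearranging, λ(6.7 − 0.05357×32) = 0.05357, so λ = 0.05357/4.986 = 0.01074 per s.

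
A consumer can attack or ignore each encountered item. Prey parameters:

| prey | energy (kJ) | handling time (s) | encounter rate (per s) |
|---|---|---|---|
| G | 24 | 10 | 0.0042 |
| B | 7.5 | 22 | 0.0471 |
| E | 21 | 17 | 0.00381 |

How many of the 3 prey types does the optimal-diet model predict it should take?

3

E/h in descending order: G 2.4, E 1.24, B 0.341 kJ/s. The optimal diet is the largest prefix of this list for which every included type satisfies E_i/h_i > R on the types above it.
Rate on top 1: 0.09674. E: 1.24 > 0.09674 → include.
Rate on top 2: 0.1634. B: 0.341 > 0.1634 → include.
Optimal diet: G, E, B — 3 of 3 types.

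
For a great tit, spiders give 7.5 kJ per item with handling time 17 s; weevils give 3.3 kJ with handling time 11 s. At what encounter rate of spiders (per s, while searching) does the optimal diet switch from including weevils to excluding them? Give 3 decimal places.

0.125 per s

The zero-one rule: include weevils iff E₂/h₂ > λE₁/(1+λh₁). Equality gives the switch point.
λE₁h₂ = E₂ + λE₂h₁ ⇒ λ = E₂/(E₁h₂ − E₂h₁) = 3.3/(82.5 − 56.1) = 0.125 per s.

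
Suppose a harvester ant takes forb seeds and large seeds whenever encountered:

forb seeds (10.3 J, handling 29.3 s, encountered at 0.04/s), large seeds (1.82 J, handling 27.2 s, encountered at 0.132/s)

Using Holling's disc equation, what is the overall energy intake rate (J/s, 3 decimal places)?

0.113 J/s

Energy encountered per unit search time: 0.04×10.3 + 0.132×1.82 = 0.6522 J/s.
Handling time per unit search time: 0.04×29.3 + 0.132×27.2 = 4.762.
Rate = 0.6522/(1 + 4.762) = 0.1132 J/s.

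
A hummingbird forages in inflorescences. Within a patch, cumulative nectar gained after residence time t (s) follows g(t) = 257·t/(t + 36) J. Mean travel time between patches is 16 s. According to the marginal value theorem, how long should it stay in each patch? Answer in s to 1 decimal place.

By the marginal value theorem, leave when the instantaneous gain rate g'(t) equals the habitat-wide average g(t)/(T + t).
g'(t) = 257·36/(t + 36)². Setting 257·36/(t+36)² = 257t/[(t+36)(16+t)] gives 36(16+t) = t(t+36), so t² = 36×16 = 576.
t* = √576 = 24 s.

24.0 s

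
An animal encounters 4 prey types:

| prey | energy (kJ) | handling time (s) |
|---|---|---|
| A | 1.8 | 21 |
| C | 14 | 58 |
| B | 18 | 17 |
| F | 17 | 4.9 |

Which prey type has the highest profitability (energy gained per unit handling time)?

In descending order of E/h:
F: 17/4.9 = 3.47 kJ/s
B: 18/17 = 1.06 kJ/s
C: 14/58 = 0.241 kJ/s
A: 1.8/21 = 0.0857 kJ/s

F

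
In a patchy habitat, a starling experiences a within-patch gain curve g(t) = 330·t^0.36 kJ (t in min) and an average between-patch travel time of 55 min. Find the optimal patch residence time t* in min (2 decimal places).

30.94 min

Optimal t* satisfies g'(t*) = g(t*)/(T + t*).
g'(t) = 0.36·330·t^-0.64. Setting 0.36·330·t^-0.64 = 330·t^0.36/(55+t) gives 0.36(55+t) = t, so 0.64·t = 0.36×55.
t* = 0.36×55/0.64 = 30.94 min.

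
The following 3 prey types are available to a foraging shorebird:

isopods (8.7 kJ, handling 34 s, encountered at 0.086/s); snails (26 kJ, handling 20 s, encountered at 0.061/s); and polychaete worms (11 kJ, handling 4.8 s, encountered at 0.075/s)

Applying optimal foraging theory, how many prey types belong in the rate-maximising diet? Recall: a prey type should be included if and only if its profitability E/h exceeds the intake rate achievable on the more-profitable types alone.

Rank by E/h (kJ/s): polychaete worms 2.29, snails 1.3, isopods 0.256. Include each in turn until the next type's E/h falls below the running intake rate.
Rate on top 1: 0.6066. snails: 1.3 > 0.6066 → include.
Rate on top 2: 0.9345. isopods: 0.256 < 0.9345 → exclude; stop.
Optimal diet: polychaete worms, snails — 2 of 3 types.

2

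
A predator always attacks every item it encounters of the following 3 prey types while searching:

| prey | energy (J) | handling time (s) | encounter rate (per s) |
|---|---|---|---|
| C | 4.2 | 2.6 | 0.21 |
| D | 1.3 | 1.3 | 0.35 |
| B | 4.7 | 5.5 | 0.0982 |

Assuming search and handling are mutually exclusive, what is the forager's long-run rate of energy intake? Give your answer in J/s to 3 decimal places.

R = (0.21×4.2 + 0.35×1.3 + 0.0982×4.7) / (1 + 0.21×2.6 + 0.35×1.3 + 0.0982×5.5) = 1.799/2.541 = 0.7078 J/s.

0.708 J/s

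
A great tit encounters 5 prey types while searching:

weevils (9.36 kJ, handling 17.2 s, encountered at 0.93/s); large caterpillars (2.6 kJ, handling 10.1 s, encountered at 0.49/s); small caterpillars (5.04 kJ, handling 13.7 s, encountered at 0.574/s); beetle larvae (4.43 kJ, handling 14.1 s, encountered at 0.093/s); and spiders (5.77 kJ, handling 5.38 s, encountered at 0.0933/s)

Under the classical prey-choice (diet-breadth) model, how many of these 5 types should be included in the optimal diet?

2

Rank by E/h (kJ/s): spiders 1.07, weevils 0.544, small caterpillars 0.368, beetle larvae 0.314, large caterpillars 0.257. Include each in turn until the next type's E/h falls below the running intake rate.
Rate on top 1: 0.3584. weevils: 0.544 > 0.3584 → include.
Rate on top 2: 0.5282. small caterpillars: 0.368 < 0.5282 → exclude; stop.
Optimal diet: spiders, weevils — 2 of 5 types.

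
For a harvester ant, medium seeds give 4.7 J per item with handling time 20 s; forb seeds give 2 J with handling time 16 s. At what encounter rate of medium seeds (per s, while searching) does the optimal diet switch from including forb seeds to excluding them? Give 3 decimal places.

0.057 per s

The zero-one rule: include forb seeds iff E₂/h₂ > λE₁/(1+λh₁). Equality gives the switch point.
λE₁h₂ = E₂ + λE₂h₁ ⇒ λ = E₂/(E₁h₂ − E₂h₁) = 2/(75.2 − 40) = 0.05682 per s.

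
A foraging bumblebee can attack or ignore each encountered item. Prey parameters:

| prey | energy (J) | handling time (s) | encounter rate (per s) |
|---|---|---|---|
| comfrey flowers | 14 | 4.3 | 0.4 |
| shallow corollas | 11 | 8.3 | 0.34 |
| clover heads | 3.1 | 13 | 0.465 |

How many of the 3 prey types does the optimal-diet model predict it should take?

E/h in descending order: comfrey flowers 3.26, shallow corollas 1.33, clover heads 0.238 J/s. The optimal diet is the largest prefix of this list for which every included type satisfies E_i/h_i > R on the types above it.
Rate on top 1: 2.059. shallow corollas: 1.33 < 2.059 → exclude; stop.
Optimal diet: comfrey flowers — 1 of 3 types.

1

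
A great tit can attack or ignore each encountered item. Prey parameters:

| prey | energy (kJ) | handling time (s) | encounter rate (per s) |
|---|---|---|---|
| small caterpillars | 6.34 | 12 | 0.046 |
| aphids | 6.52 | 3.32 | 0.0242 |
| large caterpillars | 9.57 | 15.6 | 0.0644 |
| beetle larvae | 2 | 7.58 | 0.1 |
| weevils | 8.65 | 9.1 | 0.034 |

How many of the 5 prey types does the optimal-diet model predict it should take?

4

E/h in descending order: aphids 1.96, weevils 0.951, large caterpillars 0.613, small caterpillars 0.528, beetle larvae 0.264 kJ/s. The optimal diet is the largest prefix of this list for which every included type satisfies E_i/h_i > R on the types above it.
Rate on top 1: 0.146. weevils: 0.951 > 0.146 → include.
Rate on top 2: 0.3252. large caterpillars: 0.613 > 0.3252 → include.
Rate on top 3: 0.4461. small caterpillars: 0.528 > 0.4461 → include.
Rate on top 4: 0.4615. beetle larvae: 0.264 < 0.4615 → exclude; stop.
Optimal diet: aphids, weevils, large caterpillars, small caterpillars — 4 of 5 types.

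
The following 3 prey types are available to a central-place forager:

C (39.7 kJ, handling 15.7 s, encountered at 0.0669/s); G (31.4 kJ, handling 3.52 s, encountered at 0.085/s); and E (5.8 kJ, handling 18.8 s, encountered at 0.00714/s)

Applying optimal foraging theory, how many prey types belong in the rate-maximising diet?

2

Profitabilities (E/h, kJ/s): G 8.92, C 2.53, E 0.309. Add prey in this order while the next type's profitability exceeds the intake rate on those already taken.
Rate on top 1: 2.054. C: 2.53 > 2.054 → include.
Rate on top 2: 2.266. E: 0.309 < 2.266 → exclude; stop.
Optimal diet: G, C — 2 of 3 types.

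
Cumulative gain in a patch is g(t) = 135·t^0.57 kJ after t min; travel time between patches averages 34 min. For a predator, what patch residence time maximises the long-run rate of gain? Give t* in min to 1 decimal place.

45.1 min

Maximise g(t)/(T+t): set derivative to zero → g'(t)(T+t) = g(t).
g'(t) = 0.57·135·t^-0.43. Setting 0.57·135·t^-0.43 = 135·t^0.57/(34+t) gives 0.57(34+t) = t, so 0.43·t = 0.57×34.
t* = 0.57×34/0.43 = 45.07 min.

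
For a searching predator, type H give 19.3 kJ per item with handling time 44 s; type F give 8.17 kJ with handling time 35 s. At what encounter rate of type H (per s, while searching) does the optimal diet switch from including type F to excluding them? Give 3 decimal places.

0.026 per s

Drop type F once their profitability E₂/h₂ falls below the rate achievable on type H alone: E₂/h₂ = λE₁/(1 + λh₁).
Solve for λ: λE₁h₂ = E₂(1 + λh₁) → λ(E₁h₂ − E₂h₁) = E₂ → λ = E₂/(E₁h₂ − E₂h₁).
λ = 8.17/(19.3×35 − 8.17×44) = 8.17/316 = 0.02585 per s.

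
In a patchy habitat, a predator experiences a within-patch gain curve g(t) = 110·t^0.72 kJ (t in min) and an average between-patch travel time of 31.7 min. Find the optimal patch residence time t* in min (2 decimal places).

81.51 min

Maximise g(t)/(T+t): set derivative to zero → g'(t)(T+t) = g(t).
g'(t) = 0.72·110·t^-0.28. Setting 0.72·110·t^-0.28 = 110·t^0.72/(31.7+t) gives 0.72(31.7+t) = t, so 0.28·t = 0.72×31.7.
t* = 0.72×31.7/0.28 = 81.51 min.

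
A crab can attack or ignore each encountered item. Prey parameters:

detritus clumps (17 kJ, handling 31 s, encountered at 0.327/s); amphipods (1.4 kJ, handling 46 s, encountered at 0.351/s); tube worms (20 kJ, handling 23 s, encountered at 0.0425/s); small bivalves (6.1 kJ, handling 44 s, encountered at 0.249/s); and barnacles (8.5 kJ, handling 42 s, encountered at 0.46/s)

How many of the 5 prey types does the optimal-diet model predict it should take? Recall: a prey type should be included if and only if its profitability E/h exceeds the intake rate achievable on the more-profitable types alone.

2

Rank by E/h (kJ/s): tube worms 0.87, detritus clumps 0.548, barnacles 0.202, small bivalves 0.139, amphipods 0.0304. Include each in turn until the next type's E/h falls below the running intake rate.
Rate on top 1: 0.4298. detritus clumps: 0.548 > 0.4298 → include.
Rate on top 2: 0.529. barnacles: 0.202 < 0.529 → exclude; stop.
Optimal diet: tube worms, detritus clumps — 2 of 5 types.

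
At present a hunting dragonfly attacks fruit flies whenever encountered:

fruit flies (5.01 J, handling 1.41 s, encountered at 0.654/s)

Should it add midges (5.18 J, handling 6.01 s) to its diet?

On fruit flies alone, R = ΣλE/(1+Σλh) = 3.277/1.922 = 1.705 J/s.
midges: E/h = 5.18/6.01 = 0.8619 J/s.
Since 0.8619 < R, time spent handling midges is better spent searching.

No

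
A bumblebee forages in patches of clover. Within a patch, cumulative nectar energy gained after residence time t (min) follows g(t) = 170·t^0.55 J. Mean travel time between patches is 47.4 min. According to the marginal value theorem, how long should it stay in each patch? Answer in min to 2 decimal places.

Maximise g(t)/(T+t): set derivative to zero → g'(t)(T+t) = g(t).
g'(t) = 0.55·170·t^-0.45. Setting 0.55·170·t^-0.45 = 170·t^0.55/(47.4+t) gives 0.55(47.4+t) = t, so 0.45·t = 0.55×47.4.
t* = 0.55×47.4/0.45 = 57.93 min.

57.93 min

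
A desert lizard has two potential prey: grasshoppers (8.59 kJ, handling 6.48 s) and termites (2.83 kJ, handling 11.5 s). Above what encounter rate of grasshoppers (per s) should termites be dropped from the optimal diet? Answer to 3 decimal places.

0.035 per s

Drop termites once their profitability E₂/h₂ falls below the rate achievable on grasshoppers alone: E₂/h₂ = λE₁/(1 + λh₁).
Solve for λ: λE₁h₂ = E₂(1 + λh₁) → λ(E₁h₂ − E₂h₁) = E₂ → λ = E₂/(E₁h₂ − E₂h₁).
λ = 2.83/(8.59×11.5 − 2.83×6.48) = 2.83/80.45 = 0.03518 per s.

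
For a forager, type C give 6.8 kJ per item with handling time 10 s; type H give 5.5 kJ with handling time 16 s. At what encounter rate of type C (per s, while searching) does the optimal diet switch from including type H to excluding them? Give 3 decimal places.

0.102 per s

Drop type H once their profitability E₂/h₂ falls below the rate achievable on type C alone: E₂/h₂ = λE₁/(1 + λh₁).
Solve for λ: λE₁h₂ = E₂(1 + λh₁) → λ(E₁h₂ − E₂h₁) = E₂ → λ = E₂/(E₁h₂ − E₂h₁).
λ = 5.5/(6.8×16 − 5.5×10) = 5.5/53.8 = 0.1022 per s.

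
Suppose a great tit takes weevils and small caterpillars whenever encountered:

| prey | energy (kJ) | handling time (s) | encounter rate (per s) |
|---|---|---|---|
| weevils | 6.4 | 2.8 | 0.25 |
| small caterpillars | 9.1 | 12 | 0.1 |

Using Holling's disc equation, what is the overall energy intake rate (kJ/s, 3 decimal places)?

0.866 kJ/s

R = (0.25×6.4 + 0.1×9.1) / (1 + 0.25×2.8 + 0.1×12) = 2.51/2.9 = 0.8655 kJ/s.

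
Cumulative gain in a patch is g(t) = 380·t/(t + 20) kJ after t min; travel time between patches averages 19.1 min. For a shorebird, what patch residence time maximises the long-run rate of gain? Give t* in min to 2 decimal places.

Optimal t* satisfies g'(t*) = g(t*)/(T + t*).
g'(t) = 380·20/(t + 20)². Setting 380·20/(t+20)² = 380t/[(t+20)(19.1+t)] gives 20(19.1+t) = t(t+20), so t² = 20×19.1 = 382.
t* = √382 = 19.54 min.

19.54 min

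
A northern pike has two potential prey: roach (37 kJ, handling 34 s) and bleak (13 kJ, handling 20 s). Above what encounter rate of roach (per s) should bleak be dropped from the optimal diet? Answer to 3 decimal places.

0.044 per s

Drop bleak once their profitability E₂/h₂ falls below the rate achievable on roach alone: E₂/h₂ = λE₁/(1 + λh₁).
Solve for λ: λE₁h₂ = E₂(1 + λh₁) → λ(E₁h₂ − E₂h₁) = E₂ → λ = E₂/(E₁h₂ − E₂h₁).
λ = 13/(37×20 − 13×34) = 13/298 = 0.04362 per s.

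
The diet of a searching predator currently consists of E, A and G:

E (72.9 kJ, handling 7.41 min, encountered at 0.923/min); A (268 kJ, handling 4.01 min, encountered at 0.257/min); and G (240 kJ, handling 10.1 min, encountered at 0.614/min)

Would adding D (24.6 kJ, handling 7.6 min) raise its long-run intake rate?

Current rate: (0.923×72.9 + 0.257×268 + 0.614×240)/(1 + 0.923×7.41 + 0.257×4.01 + 0.614×10.1) = 18.81 kJ/min.
Profitability of D: 24.6/7.6 = 3.237 kJ/min.
3.237 < 18.81, so adding D would lower the average — exclude it.

No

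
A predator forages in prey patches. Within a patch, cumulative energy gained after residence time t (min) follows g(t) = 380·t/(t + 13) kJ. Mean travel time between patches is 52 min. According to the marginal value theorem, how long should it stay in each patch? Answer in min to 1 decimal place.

26.0 min

Maximise g(t)/(T+t): set derivative to zero → g'(t)(T+t) = g(t).
g'(t) = 380·13/(t + 13)². Setting 380·13/(t+13)² = 380t/[(t+13)(52+t)] gives 13(52+t) = t(t+13), so t² = 13×52 = 676.
t* = √676 = 26 min.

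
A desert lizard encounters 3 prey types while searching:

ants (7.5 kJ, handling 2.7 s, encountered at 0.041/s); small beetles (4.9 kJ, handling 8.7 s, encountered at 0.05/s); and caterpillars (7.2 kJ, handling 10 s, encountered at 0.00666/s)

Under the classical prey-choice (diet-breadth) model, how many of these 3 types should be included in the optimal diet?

E/h in descending order: ants 2.78, caterpillars 0.72, small beetles 0.563 kJ/s. The optimal diet is the largest prefix of this list for which every included type satisfies E_i/h_i > R on the types above it.
Rate on top 1: 0.2769. caterpillars: 0.72 > 0.2769 → include.
Rate on top 2: 0.3019. small beetles: 0.563 > 0.3019 → include.
Optimal diet: ants, caterpillars, small beetles — 3 of 3 types.

3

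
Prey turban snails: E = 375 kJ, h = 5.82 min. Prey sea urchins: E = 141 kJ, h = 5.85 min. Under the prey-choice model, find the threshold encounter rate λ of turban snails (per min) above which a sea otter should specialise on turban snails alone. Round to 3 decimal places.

Drop sea urchins once their profitability E₂/h₂ falls below the rate achievable on turban snails alone: E₂/h₂ = λE₁/(1 + λh₁).
Solve for λ: λE₁h₂ = E₂(1 + λh₁) → λ(E₁h₂ − E₂h₁) = E₂ → λ = E₂/(E₁h₂ − E₂h₁).
λ = 141/(375×5.85 − 141×5.82) = 141/1373 = 0.1027 per min.

0.103 per min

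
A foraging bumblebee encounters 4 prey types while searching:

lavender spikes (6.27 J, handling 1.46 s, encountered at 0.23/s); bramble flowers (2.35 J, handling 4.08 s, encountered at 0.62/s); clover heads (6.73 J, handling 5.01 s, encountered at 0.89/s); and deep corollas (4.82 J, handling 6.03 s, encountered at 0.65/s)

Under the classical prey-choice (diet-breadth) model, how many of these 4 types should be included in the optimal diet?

Profitabilities (E/h, J/s): lavender spikes 4.29, clover heads 1.34, deep corollas 0.799, bramble flowers 0.576. Add prey in this order while the next type's profitability exceeds the intake rate on those already taken.
Rate on top 1: 1.08. clover heads: 1.34 > 1.08 → include.
Rate on top 2: 1.283. deep corollas: 0.799 < 1.283 → exclude; stop.
Optimal diet: lavender spikes, clover heads — 2 of 4 types.

2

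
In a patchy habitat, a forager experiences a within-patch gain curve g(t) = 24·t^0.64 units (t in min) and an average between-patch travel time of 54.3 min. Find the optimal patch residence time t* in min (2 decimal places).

Optimal t* satisfies g'(t*) = g(t*)/(T + t*).
g'(t) = 0.64·24·t^-0.36. Setting 0.64·24·t^-0.36 = 24·t^0.64/(54.3+t) gives 0.64(54.3+t) = t, so 0.36·t = 0.64×54.3.
t* = 0.64×54.3/0.36 = 96.53 min.

96.53 min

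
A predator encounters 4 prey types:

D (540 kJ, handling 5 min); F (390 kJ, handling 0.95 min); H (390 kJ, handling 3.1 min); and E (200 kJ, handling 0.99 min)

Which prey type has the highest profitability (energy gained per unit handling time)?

Profitability E/h (kJ/min): D = 540/5 = 108, F = 390/0.95 = 411, H = 390/3.1 = 126, E = 200/0.99 = 202.
Ranked: F > E > H > D.

F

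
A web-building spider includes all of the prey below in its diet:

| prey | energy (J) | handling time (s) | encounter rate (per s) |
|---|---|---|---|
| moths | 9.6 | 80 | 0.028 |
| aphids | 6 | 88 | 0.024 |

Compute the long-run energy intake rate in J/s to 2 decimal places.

Energy encountered per unit search time: 0.028×9.6 + 0.024×6 = 0.4128 J/s.
Handling time per unit search time: 0.028×80 + 0.024×88 = 4.352.
Rate = 0.4128/(1 + 4.352) = 0.07713 J/s.

0.08 J/s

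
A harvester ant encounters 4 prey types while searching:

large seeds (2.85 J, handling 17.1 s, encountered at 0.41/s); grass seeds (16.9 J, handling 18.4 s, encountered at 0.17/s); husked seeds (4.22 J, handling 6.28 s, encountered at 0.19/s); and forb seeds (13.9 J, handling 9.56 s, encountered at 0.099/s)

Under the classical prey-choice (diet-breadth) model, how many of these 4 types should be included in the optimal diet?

E/h in descending order: forb seeds 1.45, grass seeds 0.918, husked seeds 0.672, large seeds 0.167 J/s. The optimal diet is the largest prefix of this list for which every included type satisfies E_i/h_i > R on the types above it.
Rate on top 1: 0.707. grass seeds: 0.918 > 0.707 → include.
Rate on top 2: 0.8374. husked seeds: 0.672 < 0.8374 → exclude; stop.
Optimal diet: forb seeds, grass seeds — 2 of 4 types.

2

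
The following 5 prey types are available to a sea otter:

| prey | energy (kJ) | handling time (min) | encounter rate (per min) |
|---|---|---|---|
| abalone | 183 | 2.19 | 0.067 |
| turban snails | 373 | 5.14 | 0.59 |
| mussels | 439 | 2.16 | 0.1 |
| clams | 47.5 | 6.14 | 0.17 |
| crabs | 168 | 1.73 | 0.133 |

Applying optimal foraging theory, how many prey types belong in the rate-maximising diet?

4

Rank by E/h (kJ/min): mussels 203, crabs 97.1, abalone 83.6, turban snails 72.6, clams 7.74. Include each in turn until the next type's E/h falls below the running intake rate.
Rate on top 1: 36.1. crabs: 97.1 > 36.1 → include.
Rate on top 2: 45.81. abalone: 83.6 > 45.81 → include.
Rate on top 3: 49.29. turban snails: 72.6 > 49.29 → include.
Rate on top 4: 64.55. clams: 7.74 < 64.55 → exclude; stop.
Optimal diet: mussels, crabs, abalone, turban snails — 4 of 5 types.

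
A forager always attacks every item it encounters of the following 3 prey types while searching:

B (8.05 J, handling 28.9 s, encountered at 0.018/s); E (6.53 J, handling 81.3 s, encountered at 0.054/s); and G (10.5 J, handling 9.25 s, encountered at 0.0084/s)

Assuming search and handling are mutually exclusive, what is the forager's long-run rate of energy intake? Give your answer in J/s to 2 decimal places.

0.10 J/s

Energy encountered per unit search time: 0.018×8.05 + 0.054×6.53 + 0.0084×10.5 = 0.5857 J/s.
Handling time per unit search time: 0.018×28.9 + 0.054×81.3 + 0.0084×9.25 = 4.988.
Rate = 0.5857/(1 + 4.988) = 0.09781 J/s.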